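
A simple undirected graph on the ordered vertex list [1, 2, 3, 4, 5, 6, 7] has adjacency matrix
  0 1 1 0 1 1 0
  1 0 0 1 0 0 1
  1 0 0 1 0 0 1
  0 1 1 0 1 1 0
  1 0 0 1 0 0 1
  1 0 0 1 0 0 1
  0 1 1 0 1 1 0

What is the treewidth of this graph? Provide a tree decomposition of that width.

Treewidth 3.
Bags: B1 = {1, 3, 4, 7}  B2 = {1, 4, 6, 7}  B3 = {1, 4, 5, 7}  B4 = {1, 2, 4, 7}
Tree: B1–B2, B2–B3, B3–B4

Every bag has size at most 4, so the width is 4 − 1 = 3 and tw(G) ≤ 3. For the lower bound: the 4 vertex sets {1,3}, {4,6}, {7}, {5} are disjoint, each induces a connected subgraph, and every pair is joined by at least one edge of G. Contracting each set to a single vertex therefore yields K_{4} as a minor, and since treewidth is minor-monotone, tw(G) ≥ tw(K_{4}) = 3. The upper and lower bounds meet at 3, so that is the treewidth.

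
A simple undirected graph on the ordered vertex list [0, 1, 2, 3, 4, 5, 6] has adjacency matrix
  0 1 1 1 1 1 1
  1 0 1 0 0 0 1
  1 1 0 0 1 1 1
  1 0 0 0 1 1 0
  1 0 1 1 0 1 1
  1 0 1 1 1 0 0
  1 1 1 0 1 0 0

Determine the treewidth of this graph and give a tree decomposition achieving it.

Each bag holds 4 vertices, so the decomposition has width 3, which upper-bounds the treewidth. For the lower bound, the 4 vertices {0, 1, 2, 6} are pairwise adjacent, and any tree decomposition puts a clique entirely inside one bag — forcing width ≥ 3. Hence tw(G) = 3 exactly.

Treewidth 3.
One such decomposition:
Bags: B1 = {0, 1, 2, 6}  B2 = {0, 2, 4, 6}  B3 = {0, 2, 4, 5}  B4 = {0, 3, 4, 5}
Tree: B1–B2, B2–B3, B3–B4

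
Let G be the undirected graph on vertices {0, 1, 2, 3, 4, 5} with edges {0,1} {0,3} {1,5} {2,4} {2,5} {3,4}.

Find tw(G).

A width-2 tree decomposition is:
Bags: B1 = {1, 2, 5}  B2 = {1, 2, 4}  B3 = {1, 3, 4}  B4 = {0, 1, 3}
Tree: B1–B2, B2–B3, B3–B4
Every bag has size at most 3, so the width is 3 − 1 = 2 and tw(G) ≤ 2. Since 1–5–2–4–3–0–1 is a cycle in G, G is not acyclic. Forests are exactly the graphs of treewidth ≤ 1, so tw(G) ≥ 2. The upper and lower bounds meet at 2, so that is the treewidth.

2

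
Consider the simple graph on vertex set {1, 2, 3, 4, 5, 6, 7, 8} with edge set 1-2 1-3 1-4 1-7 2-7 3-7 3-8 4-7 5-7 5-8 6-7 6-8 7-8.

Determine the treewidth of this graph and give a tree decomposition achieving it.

Every bag has size at most 3, so the width is 3 − 1 = 2 and tw(G) ≤ 2. On the other hand G contains the 3-clique {3, 7, 8}. A clique must lie in a single bag of any decomposition, so no decomposition can have width below 2. Hence tw(G) = 2 exactly.

Treewidth 2.
Bags: B1 = {5, 7, 8}  B2 = {3, 7, 8}  B3 = {6, 7, 8}  B4 = {1, 3, 7}  B5 = {1, 2, 7}  B6 = {1, 4, 7}
Tree: B1–B2, B2–B3, B2–B4, B4–B5, B4–B6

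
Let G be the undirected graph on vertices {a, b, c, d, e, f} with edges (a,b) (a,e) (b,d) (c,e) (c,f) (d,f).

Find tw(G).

A width-2 tree decomposition is:
Bags: B1 = {a, b, e}  B2 = {b, c, e}  B3 = {b, c, f}  B4 = {b, d, f}
Tree: B1–B2, B2–B3, B3–B4
Every bag has size at most 3, so the width is 3 − 1 = 2 and tw(G) ≤ 2. Since b–a–e–c–f–d–b is a cycle in G, G is not acyclic. Forests are exactly the graphs of treewidth ≤ 1, so tw(G) ≥ 2. Hence tw(G) = 2 exactly.

2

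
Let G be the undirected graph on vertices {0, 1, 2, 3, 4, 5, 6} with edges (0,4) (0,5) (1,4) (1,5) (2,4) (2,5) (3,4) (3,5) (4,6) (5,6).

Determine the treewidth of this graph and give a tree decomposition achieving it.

Treewidth 2.
One optimal decomposition is:
Bags: B1 = {0, 4, 5}  B2 = {4, 5, 6}  B3 = {2, 4, 5}  B4 = {1, 4, 5}  B5 = {3, 4, 5}
Tree: B1–B2, B2–B3, B3–B4, B4–B5

The largest bag has 3 vertices, giving width 2; this decomposition certifies tw(G) ≤ 2. Since 5–0–4–6–5 is a cycle in G, G is not acyclic. Forests are exactly the graphs of treewidth ≤ 1, so tw(G) ≥ 2. Therefore the treewidth is 2.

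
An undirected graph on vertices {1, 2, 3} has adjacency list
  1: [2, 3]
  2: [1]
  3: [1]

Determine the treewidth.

A width-1 tree decomposition is:
Bags: B1 = {1, 2}  B2 = {1, 3}
Tree: B1–B2
The largest bag has 2 vertices, giving width 1; this decomposition certifies tw(G) ≤ 1. Since G has at least one edge (e.g. 2–1), it is not an edgeless graph, so tw(G) ≥ 1. Hence tw(G) = 1 exactly.

1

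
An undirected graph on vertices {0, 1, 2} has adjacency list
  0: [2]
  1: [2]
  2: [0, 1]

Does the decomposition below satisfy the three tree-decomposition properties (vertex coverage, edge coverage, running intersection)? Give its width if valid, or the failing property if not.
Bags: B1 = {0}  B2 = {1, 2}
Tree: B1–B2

A tree decomposition must satisfy three properties: every vertex lies in some bag; for every edge, both endpoints lie together in some bag; and for every vertex, the bags containing it form a connected subtree. Here edge (2,0) lies in no bag, so the decomposition is invalid.

No — edge (2,0) lies in no bag.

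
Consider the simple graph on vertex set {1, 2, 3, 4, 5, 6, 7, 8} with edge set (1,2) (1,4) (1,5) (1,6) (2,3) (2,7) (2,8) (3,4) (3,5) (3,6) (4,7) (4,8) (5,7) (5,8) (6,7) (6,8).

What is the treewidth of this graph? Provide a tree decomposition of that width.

Every bag has size at most 5, so the width is 5 − 1 = 4 and tw(G) ≤ 4. For the lower bound: the 5 vertex sets {6,7}, {5,8}, {1,2}, {4}, {3} are disjoint, each induces a connected subgraph, and every pair is joined by at least one edge of G. Contracting each set to a single vertex therefore yields K_{5} as a minor, and since treewidth is minor-monotone, tw(G) ≥ tw(K_{5}) = 4. Combining the bounds, tw(G) = 4.

Treewidth 4.
One optimal decomposition is:
Bags: B1 = {2, 4, 5, 6, 7}  B2 = {2, 4, 5, 6, 8}  B3 = {1, 2, 4, 5, 6}  B4 = {2, 3, 4, 5, 6}
Tree: B1–B2, B2–B3, B3–B4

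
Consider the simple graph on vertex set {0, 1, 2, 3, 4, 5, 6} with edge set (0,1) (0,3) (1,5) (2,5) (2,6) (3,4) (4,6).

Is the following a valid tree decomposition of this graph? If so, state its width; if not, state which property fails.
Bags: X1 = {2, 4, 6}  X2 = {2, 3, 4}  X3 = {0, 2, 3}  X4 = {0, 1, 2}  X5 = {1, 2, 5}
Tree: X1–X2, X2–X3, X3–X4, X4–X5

Yes; width 2.

Vertex coverage: the bags together contain {0, 1, 2, 3, 4, 5, 6}, the full vertex set. Edge coverage: each edge of G has both endpoints in at least one bag. Running intersection: for every vertex, the bags containing it form a connected subtree. All three properties hold, so this is a valid tree decomposition of width max|bag| − 1 = 2, and hence tw(G) ≤ 2.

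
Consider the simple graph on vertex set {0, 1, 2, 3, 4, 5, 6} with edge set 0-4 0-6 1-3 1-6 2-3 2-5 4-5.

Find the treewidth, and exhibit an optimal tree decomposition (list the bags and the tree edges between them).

Every bag has size at most 3, so the width is 3 − 1 = 2 and tw(G) ≤ 2. The edges 1–6–0–4–5–2–3–1 form a cycle, so G is not a tree and its treewidth is at least 2. The upper and lower bounds meet at 2, so that is the treewidth.

Treewidth 2.
One such decomposition:
Bags: B1 = {0, 1, 6}  B2 = {0, 1, 4}  B3 = {1, 4, 5}  B4 = {1, 2, 5}  B5 = {1, 2, 3}
Tree: B1–B2, B2–B3, B3–B4, B4–B5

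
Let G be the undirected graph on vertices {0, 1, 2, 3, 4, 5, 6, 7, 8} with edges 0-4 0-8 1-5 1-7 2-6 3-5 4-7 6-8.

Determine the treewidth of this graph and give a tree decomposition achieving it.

Treewidth 1.
Bags: B1 = {3, 5}  B2 = {1, 5}  B3 = {1, 7}  B4 = {4, 7}  B5 = {0, 4}  B6 = {0, 8}  B7 = {6, 8}  B8 = {2, 6}
Tree: B1–B2, B2–B3, B3–B4, B4–B5, B5–B6, B6–B7, B7–B8

Each bag holds 2 vertices, so the decomposition has width 1, which upper-bounds the treewidth. G has an edge, so its treewidth is at least 1. Therefore the treewidth is 1.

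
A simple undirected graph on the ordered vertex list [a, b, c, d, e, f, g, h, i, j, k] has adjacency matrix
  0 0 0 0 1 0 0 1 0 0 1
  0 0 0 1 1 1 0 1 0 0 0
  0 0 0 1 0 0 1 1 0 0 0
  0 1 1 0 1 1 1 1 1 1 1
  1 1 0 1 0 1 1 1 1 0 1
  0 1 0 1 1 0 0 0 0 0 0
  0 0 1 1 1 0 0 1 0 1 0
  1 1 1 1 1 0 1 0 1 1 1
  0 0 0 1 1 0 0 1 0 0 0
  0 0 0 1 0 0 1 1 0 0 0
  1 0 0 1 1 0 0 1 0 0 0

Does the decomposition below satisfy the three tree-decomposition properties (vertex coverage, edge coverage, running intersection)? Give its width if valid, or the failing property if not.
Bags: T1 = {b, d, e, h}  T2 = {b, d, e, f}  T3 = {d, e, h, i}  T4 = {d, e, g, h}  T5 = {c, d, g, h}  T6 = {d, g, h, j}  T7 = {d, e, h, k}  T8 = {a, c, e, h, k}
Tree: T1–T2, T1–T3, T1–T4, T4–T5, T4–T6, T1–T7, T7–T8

No — bags containing vertex c are not connected in the tree.

A tree decomposition must satisfy three properties: every vertex lies in some bag; for every edge, both endpoints lie together in some bag; and for every vertex, the bags containing it form a connected subtree. Here bags containing vertex c are not connected in the tree, so the decomposition is invalid.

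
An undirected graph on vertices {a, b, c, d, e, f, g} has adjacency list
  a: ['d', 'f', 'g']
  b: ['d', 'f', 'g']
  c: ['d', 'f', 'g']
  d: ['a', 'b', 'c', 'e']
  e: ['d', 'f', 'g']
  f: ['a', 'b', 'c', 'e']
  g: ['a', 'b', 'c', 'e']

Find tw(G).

3

A width-3 tree decomposition is:
Bags: B1 = {c, d, f, g}  B2 = {a, d, f, g}  B3 = {d, e, f, g}  B4 = {b, d, f, g}
Tree: B1–B2, B2–B3, B3–B4
Each bag holds 4 vertices, so the decomposition has width 3, which upper-bounds the treewidth. For the lower bound: the 4 vertex sets {c,g}, {a,f}, {d}, {e} are disjoint, each induces a connected subgraph, and every pair is joined by at least one edge of G. Contracting each set to a single vertex therefore yields K_{4} as a minor, and since treewidth is minor-monotone, tw(G) ≥ tw(K_{4}) = 3. Therefore the treewidth is 3.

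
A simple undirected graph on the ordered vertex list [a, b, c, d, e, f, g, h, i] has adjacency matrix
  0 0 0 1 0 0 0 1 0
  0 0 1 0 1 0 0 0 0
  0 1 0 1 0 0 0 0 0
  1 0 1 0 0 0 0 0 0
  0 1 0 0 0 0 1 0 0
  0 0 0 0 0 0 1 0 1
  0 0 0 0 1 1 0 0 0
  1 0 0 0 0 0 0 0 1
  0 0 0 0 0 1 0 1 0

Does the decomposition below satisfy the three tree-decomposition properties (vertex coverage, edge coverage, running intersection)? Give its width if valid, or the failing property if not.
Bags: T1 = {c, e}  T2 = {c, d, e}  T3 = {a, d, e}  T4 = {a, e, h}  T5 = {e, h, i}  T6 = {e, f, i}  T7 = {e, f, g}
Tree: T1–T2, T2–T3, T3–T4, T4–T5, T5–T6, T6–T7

A tree decomposition must satisfy three properties: every vertex lies in some bag; for every edge, both endpoints lie together in some bag; and for every vertex, the bags containing it form a connected subtree. Here vertex b appears in no bag, so the decomposition is invalid.

No — vertex b appears in no bag.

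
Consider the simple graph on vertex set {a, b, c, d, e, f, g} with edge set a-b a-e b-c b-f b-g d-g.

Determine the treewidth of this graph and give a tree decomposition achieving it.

Treewidth 1.
Bags: B1 = {a, e}  B2 = {a, b}  B3 = {b, f}  B4 = {b, g}  B5 = {b, c}  B6 = {d, g}
Tree: B1–B2, B2–B3, B2–B4, B2–B5, B4–B6

Every bag has size at most 2, so the width is 2 − 1 = 1 and tw(G) ≤ 1. Any graph with an edge has treewidth ≥ 1, and G has the edge a–e. Hence tw(G) = 1 exactly.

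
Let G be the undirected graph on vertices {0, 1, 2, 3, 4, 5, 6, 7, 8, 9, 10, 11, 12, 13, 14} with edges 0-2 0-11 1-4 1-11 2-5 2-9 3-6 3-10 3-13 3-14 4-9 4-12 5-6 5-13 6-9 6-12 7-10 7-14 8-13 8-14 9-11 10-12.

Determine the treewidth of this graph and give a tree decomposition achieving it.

Treewidth 3.
One optimal decomposition is:
Bags: B1 = {0, 1, 4, 11}  B2 = {0, 4, 9, 11}  B3 = {0, 2, 4, 9}  B4 = {2, 4, 9, 12}  B5 = {2, 6, 9, 12}  B6 = {2, 5, 6, 12}  B7 = {5, 6, 10, 12}  B8 = {3, 5, 6, 10}  B9 = {3, 5, 10, 13}  B10 = {3, 7, 10, 13}  B11 = {3, 7, 13, 14}  B12 = {7, 8, 13, 14}
Tree: B1–B2, B2–B3, B3–B4, B4–B5, B5–B6, B6–B7, B7–B8, B8–B9, B9–B10, B10–B11, B11–B12

Every bag has size at most 4, so the width is 4 − 1 = 3 and tw(G) ≤ 3. For the lower bound: the 4 vertex sets {0,1,11}, {4}, {9}, {2,5,6,12} are disjoint, each induces a connected subgraph, and every pair is joined by at least one edge of G. Contracting each set to a single vertex therefore yields K_{4} as a minor, and since treewidth is minor-monotone, tw(G) ≥ tw(K_{4}) = 3. Therefore the treewidth is 3.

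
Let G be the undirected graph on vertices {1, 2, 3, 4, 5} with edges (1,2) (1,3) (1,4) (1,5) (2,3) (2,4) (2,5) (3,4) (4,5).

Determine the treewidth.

3

A width-3 tree decomposition is:
Bags: B1 = {1, 2, 3, 4}  B2 = {1, 2, 4, 5}
Tree: B1–B2
Every bag has size at most 4, so the width is 4 − 1 = 3 and tw(G) ≤ 3. On the other hand G contains the 4-clique {1, 2, 3, 4}. A clique must lie in a single bag of any decomposition, so no decomposition can have width below 3. Combining the bounds, tw(G) = 3.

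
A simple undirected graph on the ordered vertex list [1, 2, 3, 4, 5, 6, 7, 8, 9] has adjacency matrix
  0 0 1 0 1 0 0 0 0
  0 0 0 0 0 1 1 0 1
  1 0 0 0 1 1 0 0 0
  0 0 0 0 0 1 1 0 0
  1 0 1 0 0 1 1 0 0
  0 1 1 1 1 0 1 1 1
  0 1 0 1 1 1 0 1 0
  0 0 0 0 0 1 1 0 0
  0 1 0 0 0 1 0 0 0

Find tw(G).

2

A width-2 tree decomposition is:
Bags: B1 = {2, 6, 9}  B2 = {2, 6, 7}  B3 = {5, 6, 7}  B4 = {6, 7, 8}  B5 = {3, 5, 6}  B6 = {1, 3, 5}  B7 = {4, 6, 7}
Tree: B1–B2, B2–B3, B3–B4, B3–B5, B5–B6, B3–B7
Each bag holds 3 vertices, so the decomposition has width 2, which upper-bounds the treewidth. For the lower bound, the 3 vertices {1, 3, 5} are pairwise adjacent, and any tree decomposition puts a clique entirely inside one bag — forcing width ≥ 2. Combining the bounds, tw(G) = 2.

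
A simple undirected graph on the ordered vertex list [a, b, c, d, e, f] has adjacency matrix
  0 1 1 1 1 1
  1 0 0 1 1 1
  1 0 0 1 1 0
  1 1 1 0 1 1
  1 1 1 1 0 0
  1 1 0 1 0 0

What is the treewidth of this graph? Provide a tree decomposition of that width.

Each bag holds 4 vertices, so the decomposition has width 3, which upper-bounds the treewidth. Conversely, {a, c, d, e} is a clique of size 4, and the vertices of any clique must share a bag in every tree decomposition; so some bag has ≥ 4 vertices and tw(G) ≥ 3. The upper and lower bounds meet at 3, so that is the treewidth.

Treewidth 3.
Bags: B1 = {a, b, d, f}  B2 = {a, b, d, e}  B3 = {a, c, d, e}
Tree: B1–B2, B2–B3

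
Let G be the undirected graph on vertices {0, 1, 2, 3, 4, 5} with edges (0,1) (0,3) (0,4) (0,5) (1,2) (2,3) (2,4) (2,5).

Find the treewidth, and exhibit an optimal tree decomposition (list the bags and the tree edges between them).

Treewidth 2.
One such decomposition:
Bags: B1 = {0, 1, 2}  B2 = {0, 2, 3}  B3 = {0, 2, 4}  B4 = {0, 2, 5}
Tree: B1–B2, B2–B3, B3–B4

Each bag holds 3 vertices, so the decomposition has width 2, which upper-bounds the treewidth. The edges 0–1–2–3–0 form a cycle, so G is not a tree and its treewidth is at least 2. Hence tw(G) = 2 exactly.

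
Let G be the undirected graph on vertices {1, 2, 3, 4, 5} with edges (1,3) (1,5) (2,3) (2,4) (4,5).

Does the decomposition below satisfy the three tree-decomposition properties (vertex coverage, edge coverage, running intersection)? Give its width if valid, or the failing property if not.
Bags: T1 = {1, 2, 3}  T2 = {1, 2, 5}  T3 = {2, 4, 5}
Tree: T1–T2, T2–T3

Vertex coverage: the bags together contain {1, 2, 3, 4, 5}, the full vertex set. Edge coverage: each edge of G has both endpoints in at least one bag. Running intersection: for every vertex, the bags containing it form a connected subtree. All three properties hold, so this is a valid tree decomposition of width max|bag| − 1 = 2, and hence tw(G) ≤ 2.

Yes; width 2.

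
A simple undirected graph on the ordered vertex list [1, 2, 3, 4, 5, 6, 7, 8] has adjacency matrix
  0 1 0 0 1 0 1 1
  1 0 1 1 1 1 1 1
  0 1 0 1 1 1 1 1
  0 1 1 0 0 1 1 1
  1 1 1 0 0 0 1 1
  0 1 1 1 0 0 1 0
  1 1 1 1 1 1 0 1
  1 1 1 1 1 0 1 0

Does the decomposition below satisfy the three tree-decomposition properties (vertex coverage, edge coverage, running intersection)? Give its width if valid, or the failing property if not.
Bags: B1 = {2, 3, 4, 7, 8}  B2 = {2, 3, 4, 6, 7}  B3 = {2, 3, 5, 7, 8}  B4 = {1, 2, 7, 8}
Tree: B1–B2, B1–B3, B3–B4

No — edge (5,1) lies in no bag.

A tree decomposition must satisfy three properties: every vertex lies in some bag; for every edge, both endpoints lie together in some bag; and for every vertex, the bags containing it form a connected subtree. Here edge (5,1) lies in no bag, so the decomposition is invalid.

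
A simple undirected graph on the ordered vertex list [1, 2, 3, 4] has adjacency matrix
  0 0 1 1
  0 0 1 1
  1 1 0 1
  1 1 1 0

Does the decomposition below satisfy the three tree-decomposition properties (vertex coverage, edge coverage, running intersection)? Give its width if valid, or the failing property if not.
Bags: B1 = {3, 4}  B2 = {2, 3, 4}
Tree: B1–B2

No — vertex 1 appears in no bag.

A tree decomposition must satisfy three properties: every vertex lies in some bag; for every edge, both endpoints lie together in some bag; and for every vertex, the bags containing it form a connected subtree. Here vertex 1 appears in no bag, so the decomposition is invalid.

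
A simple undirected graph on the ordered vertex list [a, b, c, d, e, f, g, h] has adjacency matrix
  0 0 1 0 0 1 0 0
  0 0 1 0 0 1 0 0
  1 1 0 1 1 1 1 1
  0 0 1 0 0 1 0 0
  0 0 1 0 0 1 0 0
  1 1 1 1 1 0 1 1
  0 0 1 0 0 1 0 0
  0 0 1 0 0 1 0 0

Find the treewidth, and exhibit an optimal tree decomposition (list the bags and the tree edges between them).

Treewidth 2.
One such decomposition:
Bags: B1 = {c, d, f}  B2 = {a, c, f}  B3 = {b, c, f}  B4 = {c, f, h}  B5 = {c, e, f}  B6 = {c, f, g}
Tree: B1–B2, B1–B3, B2–B4, B1–B5, B4–B6

Each bag holds 3 vertices, so the decomposition has width 2, which upper-bounds the treewidth. On the other hand G contains the 3-clique {c, d, f}. A clique must lie in a single bag of any decomposition, so no decomposition can have width below 2. The upper and lower bounds meet at 2, so that is the treewidth.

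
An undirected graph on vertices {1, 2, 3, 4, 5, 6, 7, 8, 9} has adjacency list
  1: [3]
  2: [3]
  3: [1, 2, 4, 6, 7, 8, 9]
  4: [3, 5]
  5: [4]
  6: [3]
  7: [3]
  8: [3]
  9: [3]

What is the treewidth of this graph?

A width-1 tree decomposition is:
Bags: B1 = {1, 3}  B2 = {3, 6}  B3 = {3, 4}  B4 = {4, 5}  B5 = {3, 9}  B6 = {2, 3}  B7 = {3, 8}  B8 = {3, 7}
Tree: B1–B2, B1–B3, B3–B4, B2–B5, B5–B6, B1–B7, B6–B8
Each bag holds 2 vertices, so the decomposition has width 1, which upper-bounds the treewidth. Since G has at least one edge (e.g. 3–1), it is not an edgeless graph, so tw(G) ≥ 1. Therefore the treewidth is 1.

1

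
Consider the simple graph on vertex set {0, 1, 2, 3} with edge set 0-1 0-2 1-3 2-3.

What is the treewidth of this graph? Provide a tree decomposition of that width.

Every bag has size at most 3, so the width is 3 − 1 = 2 and tw(G) ≤ 2. Since 2–3–1–0–2 is a cycle in G, G is not acyclic. Forests are exactly the graphs of treewidth ≤ 1, so tw(G) ≥ 2. Therefore the treewidth is 2.

Treewidth 2.
One such decomposition:
Bags: B1 = {1, 2, 3}  B2 = {0, 1, 2}
Tree: B1–B2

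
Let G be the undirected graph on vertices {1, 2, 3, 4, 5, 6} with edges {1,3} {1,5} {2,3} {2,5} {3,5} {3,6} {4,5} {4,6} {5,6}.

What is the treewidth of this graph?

A width-2 tree decomposition is:
Bags: B1 = {3, 5, 6}  B2 = {2, 3, 5}  B3 = {1, 3, 5}  B4 = {4, 5, 6}
Tree: B1–B2, B1–B3, B1–B4
Every bag has size at most 3, so the width is 3 − 1 = 2 and tw(G) ≤ 2. On the other hand G contains the 3-clique {1, 3, 5}. A clique must lie in a single bag of any decomposition, so no decomposition can have width below 2. Combining the bounds, tw(G) = 2.

2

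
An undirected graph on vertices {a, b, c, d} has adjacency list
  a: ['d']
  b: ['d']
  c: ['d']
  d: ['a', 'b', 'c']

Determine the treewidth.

A width-1 tree decomposition is:
Bags: B1 = {c, d}  B2 = {b, d}  B3 = {a, d}
Tree: B1–B2, B1–B3
Each bag holds 2 vertices, so the decomposition has width 1, which upper-bounds the treewidth. Any graph with an edge has treewidth ≥ 1, and G has the edge c–d. Therefore the treewidth is 1.

1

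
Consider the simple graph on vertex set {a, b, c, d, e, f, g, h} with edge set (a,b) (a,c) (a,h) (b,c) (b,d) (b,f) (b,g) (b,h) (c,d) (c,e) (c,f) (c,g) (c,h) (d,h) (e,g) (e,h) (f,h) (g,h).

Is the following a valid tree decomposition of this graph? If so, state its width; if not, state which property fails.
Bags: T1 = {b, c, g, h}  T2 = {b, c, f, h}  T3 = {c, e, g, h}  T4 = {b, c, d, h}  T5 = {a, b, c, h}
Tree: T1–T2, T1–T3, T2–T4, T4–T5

Yes; width 3.

Checking the three conditions: (i) the bags cover all of {a, b, c, d, e, f, g, h}; (ii) for each edge, some bag contains both endpoints; (iii) the bags containing any fixed vertex form a subtree. All hold, so the decomposition is valid with width 4 − 1 = 3.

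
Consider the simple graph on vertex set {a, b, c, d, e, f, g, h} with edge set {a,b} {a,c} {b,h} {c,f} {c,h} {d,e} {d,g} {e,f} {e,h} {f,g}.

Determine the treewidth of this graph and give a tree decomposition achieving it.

The largest bag has 3 vertices, giving width 2; this decomposition certifies tw(G) ≤ 2. The edges a–b–h–c–a form a cycle, so G is not a tree and its treewidth is at least 2. The upper and lower bounds meet at 2, so that is the treewidth.

Treewidth 2.
One optimal decomposition is:
Bags: B1 = {a, b, c}  B2 = {b, c, h}  B3 = {c, f, h}  B4 = {e, f, h}  B5 = {e, f, g}  B6 = {d, e, g}
Tree: B1–B2, B2–B3, B3–B4, B4–B5, B5–B6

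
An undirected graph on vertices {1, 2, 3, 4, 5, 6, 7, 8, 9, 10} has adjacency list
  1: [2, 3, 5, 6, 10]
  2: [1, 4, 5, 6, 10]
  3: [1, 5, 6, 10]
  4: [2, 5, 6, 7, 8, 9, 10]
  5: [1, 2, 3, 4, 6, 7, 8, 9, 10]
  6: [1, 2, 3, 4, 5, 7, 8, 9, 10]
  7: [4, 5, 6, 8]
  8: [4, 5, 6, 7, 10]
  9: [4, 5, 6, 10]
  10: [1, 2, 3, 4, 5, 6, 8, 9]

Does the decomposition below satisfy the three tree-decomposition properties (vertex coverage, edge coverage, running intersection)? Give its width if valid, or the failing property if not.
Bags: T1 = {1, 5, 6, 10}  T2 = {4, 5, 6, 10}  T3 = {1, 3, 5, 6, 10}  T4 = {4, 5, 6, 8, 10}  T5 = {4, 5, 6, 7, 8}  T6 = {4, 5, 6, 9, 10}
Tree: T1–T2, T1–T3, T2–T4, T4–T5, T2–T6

A tree decomposition must satisfy three properties: every vertex lies in some bag; for every edge, both endpoints lie together in some bag; and for every vertex, the bags containing it form a connected subtree. Here vertex 2 appears in no bag, so the decomposition is invalid.

No — vertex 2 appears in no bag.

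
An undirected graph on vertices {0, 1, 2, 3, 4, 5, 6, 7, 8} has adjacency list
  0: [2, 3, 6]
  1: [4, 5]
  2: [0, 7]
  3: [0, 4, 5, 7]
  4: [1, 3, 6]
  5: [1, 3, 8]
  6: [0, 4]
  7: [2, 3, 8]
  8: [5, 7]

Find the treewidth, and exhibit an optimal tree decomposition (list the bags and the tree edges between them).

Every bag has size at most 4, so the width is 4 − 1 = 3 and tw(G) ≤ 3. For the lower bound: the 4 vertex sets {0,2,6}, {4}, {3}, {1,5,7,8} are disjoint, each induces a connected subgraph, and every pair is joined by at least one edge of G. Contracting each set to a single vertex therefore yields K_{4} as a minor, and since treewidth is minor-monotone, tw(G) ≥ tw(K_{4}) = 3. Therefore the treewidth is 3.

Treewidth 3.
Bags: B1 = {0, 2, 4, 6}  B2 = {0, 2, 3, 4}  B3 = {2, 3, 4, 7}  B4 = {1, 3, 4, 7}  B5 = {1, 3, 5, 7}  B6 = {1, 5, 7, 8}
Tree: B1–B2, B2–B3, B3–B4, B4–B5, B5–B6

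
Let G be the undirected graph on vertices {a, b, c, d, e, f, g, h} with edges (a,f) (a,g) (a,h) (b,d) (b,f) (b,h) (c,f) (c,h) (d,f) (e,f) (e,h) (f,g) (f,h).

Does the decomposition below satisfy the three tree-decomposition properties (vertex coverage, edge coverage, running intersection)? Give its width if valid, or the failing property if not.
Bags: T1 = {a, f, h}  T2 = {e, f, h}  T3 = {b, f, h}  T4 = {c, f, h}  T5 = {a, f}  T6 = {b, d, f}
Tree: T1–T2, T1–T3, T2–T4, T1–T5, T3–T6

A tree decomposition must satisfy three properties: every vertex lies in some bag; for every edge, both endpoints lie together in some bag; and for every vertex, the bags containing it form a connected subtree. Here vertex g appears in no bag, so the decomposition is invalid.

No — vertex g appears in no bag.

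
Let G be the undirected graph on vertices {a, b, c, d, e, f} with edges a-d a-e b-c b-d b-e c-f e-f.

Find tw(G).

2

A width-2 tree decomposition is:
Bags: B1 = {c, e, f}  B2 = {b, c, e}  B3 = {a, b, e}  B4 = {a, b, d}
Tree: B1–B2, B2–B3, B3–B4
Each bag holds 3 vertices, so the decomposition has width 2, which upper-bounds the treewidth. Since f–c–b–e–f is a cycle in G, G is not acyclic. Forests are exactly the graphs of treewidth ≤ 1, so tw(G) ≥ 2. Hence tw(G) = 2 exactly.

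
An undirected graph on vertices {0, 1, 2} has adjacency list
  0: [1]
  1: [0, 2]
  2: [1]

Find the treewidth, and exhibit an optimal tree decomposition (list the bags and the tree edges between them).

The largest bag has 2 vertices, giving width 1; this decomposition certifies tw(G) ≤ 1. G has an edge, so its treewidth is at least 1. Hence tw(G) = 1 exactly.

Treewidth 1.
One such decomposition:
Bags: B1 = {0, 1}  B2 = {1, 2}
Tree: B1–B2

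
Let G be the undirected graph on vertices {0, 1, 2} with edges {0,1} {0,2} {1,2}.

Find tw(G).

A width-2 tree decomposition is:
Bags: B1 = {0, 1, 2}
Tree: (single bag)
With just one bag of size 3, the width is 3 − 1 = 2, so tw(G) ≤ 2. Conversely, {0, 1, 2} is a clique of size 3, and the vertices of any clique must share a bag in every tree decomposition; so some bag has ≥ 3 vertices and tw(G) ≥ 2. The upper and lower bounds meet at 2, so that is the treewidth.

2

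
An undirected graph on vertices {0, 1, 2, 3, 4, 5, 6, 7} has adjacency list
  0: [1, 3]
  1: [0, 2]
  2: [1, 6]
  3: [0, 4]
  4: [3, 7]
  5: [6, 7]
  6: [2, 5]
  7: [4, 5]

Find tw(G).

2

A width-2 tree decomposition is:
Bags: B1 = {5, 6, 7}  B2 = {4, 6, 7}  B3 = {3, 4, 6}  B4 = {0, 3, 6}  B5 = {0, 1, 6}  B6 = {1, 2, 6}
Tree: B1–B2, B2–B3, B3–B4, B4–B5, B5–B6
The largest bag has 3 vertices, giving width 2; this decomposition certifies tw(G) ≤ 2. For the lower bound, G contains the cycle 6–5–7–4–3–0–1–2–6, so G is not a forest; only forests have treewidth ≤ 1, hence tw(G) ≥ 2. Combining the bounds, tw(G) = 2.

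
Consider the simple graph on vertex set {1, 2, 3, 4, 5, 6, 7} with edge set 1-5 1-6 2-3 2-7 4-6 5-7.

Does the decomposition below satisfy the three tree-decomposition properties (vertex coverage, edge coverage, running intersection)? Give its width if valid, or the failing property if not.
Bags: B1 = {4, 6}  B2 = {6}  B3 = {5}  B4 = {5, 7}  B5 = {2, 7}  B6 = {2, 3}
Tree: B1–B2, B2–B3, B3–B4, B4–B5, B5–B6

A tree decomposition must satisfy three properties: every vertex lies in some bag; for every edge, both endpoints lie together in some bag; and for every vertex, the bags containing it form a connected subtree. Here vertex 1 appears in no bag, so the decomposition is invalid.

No — vertex 1 appears in no bag.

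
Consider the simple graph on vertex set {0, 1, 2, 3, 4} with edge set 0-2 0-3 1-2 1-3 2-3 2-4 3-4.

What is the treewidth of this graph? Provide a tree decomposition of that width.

The largest bag has 3 vertices, giving width 2; this decomposition certifies tw(G) ≤ 2. On the other hand G contains the 3-clique {0, 2, 3}. A clique must lie in a single bag of any decomposition, so no decomposition can have width below 2. Therefore the treewidth is 2.

Treewidth 2.
Bags: B1 = {0, 2, 3}  B2 = {2, 3, 4}  B3 = {1, 2, 3}
Tree: B1–B2, B2–B3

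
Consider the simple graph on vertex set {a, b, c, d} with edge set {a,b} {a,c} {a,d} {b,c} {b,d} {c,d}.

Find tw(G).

A width-3 tree decomposition is:
Bags: B1 = {a, b, c, d}
Tree: (single bag)
With just one bag of size 4, the width is 4 − 1 = 3, so tw(G) ≤ 3. On the other hand G contains the 4-clique {a, b, c, d}. A clique must lie in a single bag of any decomposition, so no decomposition can have width below 3. Therefore the treewidth is 3.

3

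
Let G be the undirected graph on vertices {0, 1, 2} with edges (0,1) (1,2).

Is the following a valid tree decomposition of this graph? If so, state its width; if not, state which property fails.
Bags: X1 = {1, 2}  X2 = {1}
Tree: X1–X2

No — vertex 0 appears in no bag.

A tree decomposition must satisfy three properties: every vertex lies in some bag; for every edge, both endpoints lie together in some bag; and for every vertex, the bags containing it form a connected subtree. Here vertex 0 appears in no bag, so the decomposition is invalid.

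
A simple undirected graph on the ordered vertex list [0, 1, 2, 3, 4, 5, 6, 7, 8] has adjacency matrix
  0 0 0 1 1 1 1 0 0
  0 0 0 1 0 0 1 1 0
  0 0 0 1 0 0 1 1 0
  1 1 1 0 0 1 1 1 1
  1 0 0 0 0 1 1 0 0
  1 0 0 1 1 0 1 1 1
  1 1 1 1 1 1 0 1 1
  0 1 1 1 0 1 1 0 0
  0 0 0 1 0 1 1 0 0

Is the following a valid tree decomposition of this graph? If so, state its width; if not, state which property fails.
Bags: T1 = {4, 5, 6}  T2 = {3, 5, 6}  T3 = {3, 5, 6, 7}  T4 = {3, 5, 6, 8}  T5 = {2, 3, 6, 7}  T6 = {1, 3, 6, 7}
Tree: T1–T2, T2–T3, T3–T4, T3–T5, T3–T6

A tree decomposition must satisfy three properties: every vertex lies in some bag; for every edge, both endpoints lie together in some bag; and for every vertex, the bags containing it form a connected subtree. Here vertex 0 appears in no bag, so the decomposition is invalid.

No — vertex 0 appears in no bag.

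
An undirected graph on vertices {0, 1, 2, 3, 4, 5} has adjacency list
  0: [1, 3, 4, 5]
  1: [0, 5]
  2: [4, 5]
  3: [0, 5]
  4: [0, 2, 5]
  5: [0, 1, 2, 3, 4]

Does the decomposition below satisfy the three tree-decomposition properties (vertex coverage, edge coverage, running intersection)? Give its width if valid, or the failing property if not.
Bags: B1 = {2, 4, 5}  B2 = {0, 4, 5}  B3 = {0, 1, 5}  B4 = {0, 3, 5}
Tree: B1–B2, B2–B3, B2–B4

Vertex coverage: the bags together contain {0, 1, 2, 3, 4, 5}, the full vertex set. Edge coverage: each edge of G has both endpoints in at least one bag. Running intersection: for every vertex, the bags containing it form a connected subtree. All three properties hold, so this is a valid tree decomposition of width max|bag| − 1 = 2, and hence tw(G) ≤ 2.

Yes; width 2.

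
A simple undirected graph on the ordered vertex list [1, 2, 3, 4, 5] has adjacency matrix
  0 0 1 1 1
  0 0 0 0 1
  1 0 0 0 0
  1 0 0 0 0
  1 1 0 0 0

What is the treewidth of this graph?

A width-1 tree decomposition is:
Bags: B1 = {1, 5}  B2 = {1, 4}  B3 = {1, 3}  B4 = {2, 5}
Tree: B1–B2, B1–B3, B1–B4
Each bag holds 2 vertices, so the decomposition has width 1, which upper-bounds the treewidth. Any graph with an edge has treewidth ≥ 1, and G has the edge 5–1. Hence tw(G) = 1 exactly.

1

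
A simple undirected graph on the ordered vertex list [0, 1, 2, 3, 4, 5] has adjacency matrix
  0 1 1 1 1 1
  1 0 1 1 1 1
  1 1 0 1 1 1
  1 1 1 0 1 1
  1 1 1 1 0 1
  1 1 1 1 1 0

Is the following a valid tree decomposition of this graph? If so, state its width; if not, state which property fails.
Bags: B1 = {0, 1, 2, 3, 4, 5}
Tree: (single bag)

Yes; width 5.

Checking the three conditions: (i) the bags cover all of {0, 1, 2, 3, 4, 5}; (ii) for each edge, some bag contains both endpoints; (iii) the bags containing any fixed vertex form a subtree. All hold, so the decomposition is valid with width 6 − 1 = 5.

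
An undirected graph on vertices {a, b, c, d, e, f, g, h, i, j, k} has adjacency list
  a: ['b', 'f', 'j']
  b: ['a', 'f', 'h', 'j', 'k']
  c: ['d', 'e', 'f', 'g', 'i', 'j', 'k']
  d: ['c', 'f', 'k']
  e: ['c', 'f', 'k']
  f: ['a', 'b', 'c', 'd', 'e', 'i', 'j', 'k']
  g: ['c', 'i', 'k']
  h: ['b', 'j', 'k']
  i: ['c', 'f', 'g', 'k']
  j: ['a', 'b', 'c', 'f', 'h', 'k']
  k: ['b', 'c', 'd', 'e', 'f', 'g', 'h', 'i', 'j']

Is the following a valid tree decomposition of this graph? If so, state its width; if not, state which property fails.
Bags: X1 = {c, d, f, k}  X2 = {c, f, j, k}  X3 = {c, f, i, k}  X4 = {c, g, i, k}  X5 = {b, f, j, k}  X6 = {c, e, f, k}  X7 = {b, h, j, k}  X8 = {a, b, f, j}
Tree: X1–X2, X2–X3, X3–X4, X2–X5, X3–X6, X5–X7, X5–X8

Yes; width 3.

Vertex coverage: the bags together contain {a, b, c, d, e, f, g, h, i, j, k}, the full vertex set. Edge coverage: each edge of G has both endpoints in at least one bag. Running intersection: for every vertex, the bags containing it form a connected subtree. All three properties hold, so this is a valid tree decomposition of width max|bag| − 1 = 3, and hence tw(G) ≤ 3.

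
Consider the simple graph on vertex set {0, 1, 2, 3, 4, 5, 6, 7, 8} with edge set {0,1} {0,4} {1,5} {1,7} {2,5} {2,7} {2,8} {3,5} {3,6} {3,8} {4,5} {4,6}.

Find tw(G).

A width-3 tree decomposition is:
Bags: B1 = {2, 3, 7, 8}  B2 = {2, 3, 5, 7}  B3 = {1, 3, 5, 7}  B4 = {1, 3, 5, 6}  B5 = {1, 4, 5, 6}  B6 = {0, 1, 4, 6}
Tree: B1–B2, B2–B3, B3–B4, B4–B5, B5–B6
Each bag holds 4 vertices, so the decomposition has width 3, which upper-bounds the treewidth. For the lower bound: the 4 vertex sets {2,7,8}, {3}, {5}, {0,1,4,6} are disjoint, each induces a connected subgraph, and every pair is joined by at least one edge of G. Contracting each set to a single vertex therefore yields K_{4} as a minor, and since treewidth is minor-monotone, tw(G) ≥ tw(K_{4}) = 3. The upper and lower bounds meet at 3, so that is the treewidth.

3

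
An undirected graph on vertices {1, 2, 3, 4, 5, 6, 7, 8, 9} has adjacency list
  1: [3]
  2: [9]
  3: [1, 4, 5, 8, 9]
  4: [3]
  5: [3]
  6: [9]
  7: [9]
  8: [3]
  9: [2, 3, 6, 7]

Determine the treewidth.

A width-1 tree decomposition is:
Bags: B1 = {3, 9}  B2 = {6, 9}  B3 = {2, 9}  B4 = {7, 9}  B5 = {3, 4}  B6 = {1, 3}  B7 = {3, 8}  B8 = {3, 5}
Tree: B1–B2, B1–B3, B3–B4, B1–B5, B5–B6, B1–B7, B1–B8
The largest bag has 2 vertices, giving width 1; this decomposition certifies tw(G) ≤ 1. Any graph with an edge has treewidth ≥ 1, and G has the edge 3–9. Hence tw(G) = 1 exactly.

1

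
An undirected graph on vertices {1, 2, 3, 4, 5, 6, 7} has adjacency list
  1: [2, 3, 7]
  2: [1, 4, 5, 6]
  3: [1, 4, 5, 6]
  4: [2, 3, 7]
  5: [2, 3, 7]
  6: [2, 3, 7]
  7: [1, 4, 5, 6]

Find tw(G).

3

A width-3 tree decomposition is:
Bags: B1 = {1, 2, 3, 7}  B2 = {2, 3, 4, 7}  B3 = {2, 3, 5, 7}  B4 = {2, 3, 6, 7}
Tree: B1–B2, B2–B3, B3–B4
Every bag has size at most 4, so the width is 4 − 1 = 3 and tw(G) ≤ 3. For the lower bound: the 4 vertex sets {1,2}, {3,4}, {7}, {5} are disjoint, each induces a connected subgraph, and every pair is joined by at least one edge of G. Contracting each set to a single vertex therefore yields K_{4} as a minor, and since treewidth is minor-monotone, tw(G) ≥ tw(K_{4}) = 3. Combining the bounds, tw(G) = 3.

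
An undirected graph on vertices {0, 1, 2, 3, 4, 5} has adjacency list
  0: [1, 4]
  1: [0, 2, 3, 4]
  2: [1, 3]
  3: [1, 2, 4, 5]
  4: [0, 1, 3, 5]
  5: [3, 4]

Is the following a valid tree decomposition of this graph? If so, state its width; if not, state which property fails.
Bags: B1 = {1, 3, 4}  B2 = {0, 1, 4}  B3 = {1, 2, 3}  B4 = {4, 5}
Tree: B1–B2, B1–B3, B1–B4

No — edge (3,5) lies in no bag.

A tree decomposition must satisfy three properties: every vertex lies in some bag; for every edge, both endpoints lie together in some bag; and for every vertex, the bags containing it form a connected subtree. Here edge (3,5) lies in no bag, so the decomposition is invalid.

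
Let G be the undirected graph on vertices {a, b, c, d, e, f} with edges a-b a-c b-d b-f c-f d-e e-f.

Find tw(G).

2

A width-2 tree decomposition is:
Bags: B1 = {a, b, c}  B2 = {b, c, f}  B3 = {b, d, f}  B4 = {d, e, f}
Tree: B1–B2, B2–B3, B3–B4
Each bag holds 3 vertices, so the decomposition has width 2, which upper-bounds the treewidth. For the lower bound, G contains the cycle a–c–f–b–a, so G is not a forest; only forests have treewidth ≤ 1, hence tw(G) ≥ 2. Hence tw(G) = 2 exactly.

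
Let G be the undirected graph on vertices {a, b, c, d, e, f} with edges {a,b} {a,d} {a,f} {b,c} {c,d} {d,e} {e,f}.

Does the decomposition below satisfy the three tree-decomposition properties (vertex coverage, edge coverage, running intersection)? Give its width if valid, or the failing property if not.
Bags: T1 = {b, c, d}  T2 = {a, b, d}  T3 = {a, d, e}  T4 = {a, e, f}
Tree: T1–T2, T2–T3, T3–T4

Yes; width 2.

Vertex coverage: the bags together contain {a, b, c, d, e, f}, the full vertex set. Edge coverage: each edge of G has both endpoints in at least one bag. Running intersection: for every vertex, the bags containing it form a connected subtree. All three properties hold, so this is a valid tree decomposition of width max|bag| − 1 = 2, and hence tw(G) ≤ 2.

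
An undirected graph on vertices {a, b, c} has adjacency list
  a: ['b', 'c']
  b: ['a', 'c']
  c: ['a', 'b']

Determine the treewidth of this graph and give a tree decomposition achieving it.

Treewidth 2.
One such decomposition:
Bags: B1 = {a, b, c}
Tree: (single bag)

A single bag containing all 3 vertices is trivially a valid decomposition of width 2. For the lower bound, the 3 vertices {a, b, c} are pairwise adjacent, and any tree decomposition puts a clique entirely inside one bag — forcing width ≥ 2. The upper and lower bounds meet at 2, so that is the treewidth.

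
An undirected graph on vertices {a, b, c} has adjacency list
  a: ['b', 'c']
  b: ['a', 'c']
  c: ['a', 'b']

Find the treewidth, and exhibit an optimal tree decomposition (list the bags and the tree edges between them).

Treewidth 2.
One such decomposition:
Bags: B1 = {a, b, c}
Tree: (single bag)

A single bag containing all 3 vertices is trivially a valid decomposition of width 2. Conversely, {a, b, c} is a clique of size 3, and the vertices of any clique must share a bag in every tree decomposition; so some bag has ≥ 3 vertices and tw(G) ≥ 2. Hence tw(G) = 2 exactly.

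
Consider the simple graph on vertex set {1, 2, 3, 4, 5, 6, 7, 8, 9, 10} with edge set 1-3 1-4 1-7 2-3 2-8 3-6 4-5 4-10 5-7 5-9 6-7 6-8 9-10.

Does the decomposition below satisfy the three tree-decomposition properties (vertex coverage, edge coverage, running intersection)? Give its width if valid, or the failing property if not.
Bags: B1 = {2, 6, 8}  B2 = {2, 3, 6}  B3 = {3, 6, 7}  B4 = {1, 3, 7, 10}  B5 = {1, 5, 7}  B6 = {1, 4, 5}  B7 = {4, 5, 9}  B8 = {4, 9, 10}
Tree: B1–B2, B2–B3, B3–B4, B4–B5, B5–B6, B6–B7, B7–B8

No — bags containing vertex 10 are not connected in the tree.

A tree decomposition must satisfy three properties: every vertex lies in some bag; for every edge, both endpoints lie together in some bag; and for every vertex, the bags containing it form a connected subtree. Here bags containing vertex 10 are not connected in the tree, so the decomposition is invalid.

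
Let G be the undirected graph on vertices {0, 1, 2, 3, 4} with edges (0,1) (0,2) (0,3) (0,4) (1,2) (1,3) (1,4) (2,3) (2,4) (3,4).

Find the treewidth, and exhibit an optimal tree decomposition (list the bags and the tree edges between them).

Treewidth 4.
One optimal decomposition is:
Bags: B1 = {0, 1, 2, 3, 4}
Tree: (single bag)

A single bag containing all 5 vertices is trivially a valid decomposition of width 4. On the other hand G contains the 5-clique {0, 1, 2, 3, 4}. A clique must lie in a single bag of any decomposition, so no decomposition can have width below 4. The upper and lower bounds meet at 4, so that is the treewidth.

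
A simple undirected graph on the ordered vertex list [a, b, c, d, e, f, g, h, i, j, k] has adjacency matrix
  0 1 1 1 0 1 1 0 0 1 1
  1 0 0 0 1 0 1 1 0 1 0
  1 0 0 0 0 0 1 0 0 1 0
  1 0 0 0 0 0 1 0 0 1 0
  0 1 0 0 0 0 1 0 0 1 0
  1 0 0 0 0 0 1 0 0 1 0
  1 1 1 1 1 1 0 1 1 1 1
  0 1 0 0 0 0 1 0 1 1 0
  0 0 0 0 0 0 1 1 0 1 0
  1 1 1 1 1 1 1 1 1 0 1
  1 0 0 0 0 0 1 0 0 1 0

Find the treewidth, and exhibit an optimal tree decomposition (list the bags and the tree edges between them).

Each bag holds 4 vertices, so the decomposition has width 3, which upper-bounds the treewidth. On the other hand G contains the 4-clique {b, e, g, j}. A clique must lie in a single bag of any decomposition, so no decomposition can have width below 3. Hence tw(G) = 3 exactly.

Treewidth 3.
Bags: B1 = {a, b, g, j}  B2 = {b, g, h, j}  B3 = {g, h, i, j}  B4 = {a, f, g, j}  B5 = {a, g, j, k}  B6 = {a, c, g, j}  B7 = {b, e, g, j}  B8 = {a, d, g, j}
Tree: B1–B2, B2–B3, B1–B4, B4–B5, B4–B6, B1–B7, B6–B8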